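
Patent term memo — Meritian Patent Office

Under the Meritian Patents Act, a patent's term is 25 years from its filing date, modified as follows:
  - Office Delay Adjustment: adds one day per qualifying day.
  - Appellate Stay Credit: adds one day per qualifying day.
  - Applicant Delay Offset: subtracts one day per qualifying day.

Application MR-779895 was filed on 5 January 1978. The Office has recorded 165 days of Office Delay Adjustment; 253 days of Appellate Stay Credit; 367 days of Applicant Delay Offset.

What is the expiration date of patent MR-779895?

2003-02-25

Base term: filing date + 25 years → 5 January 2003.
Office Delay Adjustment: +165 days → 19 June 2003.
Appellate Stay Credit: +253 days → 27 February 2004.
Applicant Delay Offset: −367 days → 25 February 2003.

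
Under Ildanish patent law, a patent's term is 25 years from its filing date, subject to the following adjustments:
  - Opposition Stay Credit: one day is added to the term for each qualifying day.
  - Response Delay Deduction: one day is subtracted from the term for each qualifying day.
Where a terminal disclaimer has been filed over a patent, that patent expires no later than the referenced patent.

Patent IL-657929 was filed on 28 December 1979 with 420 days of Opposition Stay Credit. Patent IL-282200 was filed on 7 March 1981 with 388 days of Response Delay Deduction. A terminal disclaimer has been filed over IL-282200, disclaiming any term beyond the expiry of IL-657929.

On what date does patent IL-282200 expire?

Natural term of IL-282200:
  Base: filing + 25 years → 7 March 2006.
  Response Delay Deduction: −388 days → 12 February 2005.
Expiry of referenced patent IL-657929:
  Base: filing + 25 years → 28 December 2004.
  Opposition Stay Credit: +420 days → 21 February 2006.
Terminal disclaimer: IL-282200 expires on the earlier of 12 February 2005 and 21 February 2006.

February 12, 2005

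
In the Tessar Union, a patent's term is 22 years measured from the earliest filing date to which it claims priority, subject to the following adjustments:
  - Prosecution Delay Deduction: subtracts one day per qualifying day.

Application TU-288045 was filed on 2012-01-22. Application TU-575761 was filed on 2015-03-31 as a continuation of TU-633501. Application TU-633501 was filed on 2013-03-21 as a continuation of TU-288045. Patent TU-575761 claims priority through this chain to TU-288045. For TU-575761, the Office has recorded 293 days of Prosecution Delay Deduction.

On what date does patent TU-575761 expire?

Earliest priority filing: 22 January 2012.
Base term: 22 January 2012 + 22 years → 22 January 2034.
Prosecution Delay Deduction: −293 days → 4 April 2033.

2033-04-04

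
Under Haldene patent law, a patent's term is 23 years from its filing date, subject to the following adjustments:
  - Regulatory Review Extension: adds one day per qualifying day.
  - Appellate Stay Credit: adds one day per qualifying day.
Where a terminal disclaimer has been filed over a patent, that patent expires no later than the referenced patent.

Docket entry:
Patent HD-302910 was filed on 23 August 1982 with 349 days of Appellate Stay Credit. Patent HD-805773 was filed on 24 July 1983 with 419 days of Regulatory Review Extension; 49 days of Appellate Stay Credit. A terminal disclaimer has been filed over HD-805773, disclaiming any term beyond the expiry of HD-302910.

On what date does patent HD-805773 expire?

2006-08-07

Natural term of HD-805773:
  Base: filing + 23 years → 24 July 2006.
  Regulatory Review Extension: +419 days → 16 September 2007.
  Appellate Stay Credit: +49 days → 4 November 2007.
Expiry of referenced patent HD-302910:
  Base: filing + 23 years → 23 August 2005.
  Appellate Stay Credit: +349 days → 7 August 2006.
Terminal disclaimer: HD-805773 expires on the earlier of 4 November 2007 and 7 August 2006.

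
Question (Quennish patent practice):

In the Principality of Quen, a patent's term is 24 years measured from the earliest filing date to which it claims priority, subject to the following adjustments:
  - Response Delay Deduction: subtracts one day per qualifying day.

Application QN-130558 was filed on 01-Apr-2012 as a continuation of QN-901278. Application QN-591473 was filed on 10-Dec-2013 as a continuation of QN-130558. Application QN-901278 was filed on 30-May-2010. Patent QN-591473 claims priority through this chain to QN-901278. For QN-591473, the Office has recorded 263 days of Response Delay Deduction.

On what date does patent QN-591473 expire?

Earliest priority filing: 30 May 2010.
Base term: 30 May 2010 + 24 years → 30 May 2034.
Response Delay Deduction: −263 days → 9 September 2033.

2033-09-09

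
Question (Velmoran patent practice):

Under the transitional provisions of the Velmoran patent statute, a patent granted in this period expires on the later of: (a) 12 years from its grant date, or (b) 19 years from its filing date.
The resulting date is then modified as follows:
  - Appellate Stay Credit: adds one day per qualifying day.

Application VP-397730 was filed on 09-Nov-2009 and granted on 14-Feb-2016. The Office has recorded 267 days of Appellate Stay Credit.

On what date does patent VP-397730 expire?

2029-08-03

(a) grant + 12 years → 14 February 2028.
(b) filing + 19 years → 9 November 2028.
Later of the two: 9 November 2028.
Appellate Stay Credit: +267 days → 3 August 2029.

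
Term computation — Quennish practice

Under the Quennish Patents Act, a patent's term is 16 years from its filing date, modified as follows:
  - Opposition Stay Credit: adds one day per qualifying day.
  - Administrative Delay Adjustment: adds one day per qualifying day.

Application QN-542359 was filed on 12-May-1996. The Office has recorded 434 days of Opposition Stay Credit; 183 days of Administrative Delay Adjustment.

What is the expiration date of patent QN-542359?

Base term: filing date + 16 years → 12 May 2012.
Opposition Stay Credit: +434 days → 20 July 2013.
Administrative Delay Adjustment: +183 days → 19 January 2014.

January 19, 2014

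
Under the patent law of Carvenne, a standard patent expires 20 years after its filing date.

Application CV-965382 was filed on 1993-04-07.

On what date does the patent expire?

April 7, 2013

Filing date + 20 years → 7 April 2013.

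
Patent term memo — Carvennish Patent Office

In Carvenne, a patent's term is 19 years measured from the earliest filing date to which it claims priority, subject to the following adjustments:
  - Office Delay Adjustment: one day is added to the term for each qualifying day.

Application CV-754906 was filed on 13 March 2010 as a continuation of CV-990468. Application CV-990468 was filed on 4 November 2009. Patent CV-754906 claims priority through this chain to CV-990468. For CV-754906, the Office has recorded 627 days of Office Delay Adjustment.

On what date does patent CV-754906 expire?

July 24, 2030

Earliest priority filing: 4 November 2009.
Base term: 4 November 2009 + 19 years → 4 November 2028.
Office Delay Adjustment: +627 days → 24 July 2030.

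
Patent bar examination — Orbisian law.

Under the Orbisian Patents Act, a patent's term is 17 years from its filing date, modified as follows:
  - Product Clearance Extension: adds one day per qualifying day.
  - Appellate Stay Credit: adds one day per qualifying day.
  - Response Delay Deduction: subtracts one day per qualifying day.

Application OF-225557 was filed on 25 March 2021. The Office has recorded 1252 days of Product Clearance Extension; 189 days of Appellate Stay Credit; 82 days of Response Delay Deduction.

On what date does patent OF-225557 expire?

December 13, 2041

Base term: filing date + 17 years → 25 March 2038.
Product Clearance Extension: +1252 days → 28 August 2041.
Appellate Stay Credit: +189 days → 5 March 2042.
Response Delay Deduction: −82 days → 13 December 2041.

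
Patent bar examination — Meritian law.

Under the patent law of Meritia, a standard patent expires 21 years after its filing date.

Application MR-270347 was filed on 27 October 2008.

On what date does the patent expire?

Filing date + 21 years → 27 October 2029.

October 27, 2029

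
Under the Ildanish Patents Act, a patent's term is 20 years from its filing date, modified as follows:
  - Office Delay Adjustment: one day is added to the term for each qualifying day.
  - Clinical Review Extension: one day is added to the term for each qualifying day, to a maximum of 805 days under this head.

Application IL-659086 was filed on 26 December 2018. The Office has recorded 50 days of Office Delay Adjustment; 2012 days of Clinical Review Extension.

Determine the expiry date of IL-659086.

Base term: filing date + 20 years → 26 December 2038.
Office Delay Adjustment: +50 days → 14 February 2039.
Clinical Review Extension: 2012 days claimed exceeds the 805-day cap, so +805 days → 29 April 2041.

2041-04-29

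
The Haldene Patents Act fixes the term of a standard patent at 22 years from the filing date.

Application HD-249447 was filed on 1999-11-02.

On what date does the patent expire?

Filing date + 22 years → 2 November 2021.

November 2, 2021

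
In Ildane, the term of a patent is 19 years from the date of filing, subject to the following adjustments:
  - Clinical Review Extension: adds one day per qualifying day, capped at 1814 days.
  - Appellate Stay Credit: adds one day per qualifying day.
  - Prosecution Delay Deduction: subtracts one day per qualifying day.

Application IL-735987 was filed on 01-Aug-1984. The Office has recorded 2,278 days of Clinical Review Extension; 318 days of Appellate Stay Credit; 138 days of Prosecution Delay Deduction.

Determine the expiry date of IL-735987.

January 15, 2009

Base term: filing date + 19 years → 1 August 2003.
Clinical Review Extension: 2278 days claimed exceeds the 1814-day cap, so +1814 days → 19 July 2008.
Appellate Stay Credit: +318 days → 2 June 2009.
Prosecution Delay Deduction: −138 days → 15 January 2009.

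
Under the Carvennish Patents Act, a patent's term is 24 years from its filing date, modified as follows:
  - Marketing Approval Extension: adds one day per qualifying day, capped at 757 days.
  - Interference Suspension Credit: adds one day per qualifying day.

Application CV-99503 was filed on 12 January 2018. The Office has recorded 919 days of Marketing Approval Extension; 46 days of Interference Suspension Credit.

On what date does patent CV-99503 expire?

March 25, 2044

Base term: filing date + 24 years → 12 January 2042.
Marketing Approval Extension: 919 days claimed exceeds the 757-day cap, so +757 days → 8 February 2044.
Interference Suspension Credit: +46 days → 25 March 2044.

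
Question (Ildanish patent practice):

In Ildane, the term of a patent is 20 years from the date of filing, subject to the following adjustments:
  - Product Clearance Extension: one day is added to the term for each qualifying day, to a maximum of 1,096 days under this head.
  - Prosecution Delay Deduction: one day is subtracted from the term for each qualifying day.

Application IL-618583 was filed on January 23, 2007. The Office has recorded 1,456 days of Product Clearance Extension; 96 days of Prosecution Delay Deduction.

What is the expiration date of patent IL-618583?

Base term: filing date + 20 years → 23 January 2027.
Product Clearance Extension: 1456 days claimed exceeds the 1096-day cap, so +1096 days → 23 January 2030.
Prosecution Delay Deduction: −96 days → 19 October 2029.

October 19, 2029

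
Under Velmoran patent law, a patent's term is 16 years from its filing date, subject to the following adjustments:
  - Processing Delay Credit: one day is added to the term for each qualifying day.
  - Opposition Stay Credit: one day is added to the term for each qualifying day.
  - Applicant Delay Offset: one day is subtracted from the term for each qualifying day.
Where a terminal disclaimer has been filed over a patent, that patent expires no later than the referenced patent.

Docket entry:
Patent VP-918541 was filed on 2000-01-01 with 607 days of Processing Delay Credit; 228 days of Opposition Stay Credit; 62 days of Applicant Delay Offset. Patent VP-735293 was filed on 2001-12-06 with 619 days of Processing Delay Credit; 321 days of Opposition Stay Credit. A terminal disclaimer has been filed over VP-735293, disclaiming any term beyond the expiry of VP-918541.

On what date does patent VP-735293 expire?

February 12, 2018

Natural term of VP-735293:
  Base: filing + 16 years → 6 December 2017.
  Processing Delay Credit: +619 days → 17 August 2019.
  Opposition Stay Credit: +321 days → 3 July 2020.
Expiry of referenced patent VP-918541:
  Base: filing + 16 years → 1 January 2016.
  Processing Delay Credit: +607 days → 30 August 2017.
  Opposition Stay Credit: +228 days → 15 April 2018.
  Applicant Delay Offset: −62 days → 12 February 2018.
Terminal disclaimer: VP-735293 expires on the earlier of 3 July 2020 and 12 February 2018.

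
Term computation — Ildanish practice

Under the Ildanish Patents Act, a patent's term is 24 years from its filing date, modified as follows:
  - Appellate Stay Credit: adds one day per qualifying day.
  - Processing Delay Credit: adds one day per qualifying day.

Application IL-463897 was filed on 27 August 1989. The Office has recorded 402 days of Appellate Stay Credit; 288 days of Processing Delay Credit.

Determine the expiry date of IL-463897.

July 18, 2015

Base term: filing date + 24 years → 27 August 2013.
Appellate Stay Credit: +402 days → 3 October 2014.
Processing Delay Credit: +288 days → 18 July 2015.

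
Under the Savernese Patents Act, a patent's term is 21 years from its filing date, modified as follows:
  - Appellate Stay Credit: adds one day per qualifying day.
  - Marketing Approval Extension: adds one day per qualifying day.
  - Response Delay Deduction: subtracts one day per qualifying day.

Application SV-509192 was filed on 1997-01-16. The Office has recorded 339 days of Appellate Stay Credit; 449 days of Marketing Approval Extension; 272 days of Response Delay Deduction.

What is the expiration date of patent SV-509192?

Base term: filing date + 21 years → 16 January 2018.
Appellate Stay Credit: +339 days → 21 December 2018.
Marketing Approval Extension: +449 days → 14 March 2020.
Response Delay Deduction: −272 days → 16 June 2019.

2019-06-16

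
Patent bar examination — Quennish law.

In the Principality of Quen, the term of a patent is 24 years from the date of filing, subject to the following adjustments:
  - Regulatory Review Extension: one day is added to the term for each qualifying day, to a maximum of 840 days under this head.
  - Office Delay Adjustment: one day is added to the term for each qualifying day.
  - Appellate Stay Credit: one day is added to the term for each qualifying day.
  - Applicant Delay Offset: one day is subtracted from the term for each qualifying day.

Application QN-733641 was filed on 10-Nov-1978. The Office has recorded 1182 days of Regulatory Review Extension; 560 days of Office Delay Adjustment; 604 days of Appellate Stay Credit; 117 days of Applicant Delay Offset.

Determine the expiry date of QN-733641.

Base term: filing date + 24 years → 10 November 2002.
Regulatory Review Extension: 1182 days claimed exceeds the 840-day cap, so +840 days → 27 February 2005.
Office Delay Adjustment: +560 days → 10 September 2006.
Appellate Stay Credit: +604 days → 6 May 2008.
Applicant Delay Offset: −117 days → 10 January 2008.

January 10, 2008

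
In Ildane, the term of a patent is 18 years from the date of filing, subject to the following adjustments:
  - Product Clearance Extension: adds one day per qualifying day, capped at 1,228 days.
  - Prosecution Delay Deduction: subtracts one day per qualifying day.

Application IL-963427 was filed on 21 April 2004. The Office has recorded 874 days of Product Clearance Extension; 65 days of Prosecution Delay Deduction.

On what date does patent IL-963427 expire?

Base term: filing date + 18 years → 21 April 2022.
Product Clearance Extension: 874 days (within the 1228-day cap) → +874 days → 11 September 2024.
Prosecution Delay Deduction: −65 days → 8 July 2024.

2024-07-08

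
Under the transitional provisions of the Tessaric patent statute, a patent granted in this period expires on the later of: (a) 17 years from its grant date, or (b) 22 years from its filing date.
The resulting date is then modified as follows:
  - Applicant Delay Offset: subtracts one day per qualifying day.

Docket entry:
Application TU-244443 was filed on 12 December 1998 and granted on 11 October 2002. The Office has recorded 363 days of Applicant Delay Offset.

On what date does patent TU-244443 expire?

(a) grant + 17 years → 11 October 2019.
(b) filing + 22 years → 12 December 2020.
Later of the two: 12 December 2020.
Applicant Delay Offset: −363 days → 15 December 2019.

2019-12-15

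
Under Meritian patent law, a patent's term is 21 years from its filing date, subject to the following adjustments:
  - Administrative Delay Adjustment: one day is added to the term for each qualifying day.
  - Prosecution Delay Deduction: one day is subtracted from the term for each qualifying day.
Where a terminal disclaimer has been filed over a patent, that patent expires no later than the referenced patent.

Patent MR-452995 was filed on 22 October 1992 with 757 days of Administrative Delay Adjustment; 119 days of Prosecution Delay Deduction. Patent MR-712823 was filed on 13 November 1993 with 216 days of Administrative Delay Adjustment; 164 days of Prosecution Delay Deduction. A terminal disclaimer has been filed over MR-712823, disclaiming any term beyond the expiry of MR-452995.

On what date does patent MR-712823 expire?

January 4, 2015

Natural term of MR-712823:
  Base: filing + 21 years → 13 November 2014.
  Administrative Delay Adjustment: +216 days → 17 June 2015.
  Prosecution Delay Deduction: −164 days → 4 January 2015.
Expiry of referenced patent MR-452995:
  Base: filing + 21 years → 22 October 2013.
  Administrative Delay Adjustment: +757 days → 18 November 2015.
  Prosecution Delay Deduction: −119 days → 22 July 2015.
Terminal disclaimer: MR-712823 expires on the earlier of 4 January 2015 and 22 July 2015.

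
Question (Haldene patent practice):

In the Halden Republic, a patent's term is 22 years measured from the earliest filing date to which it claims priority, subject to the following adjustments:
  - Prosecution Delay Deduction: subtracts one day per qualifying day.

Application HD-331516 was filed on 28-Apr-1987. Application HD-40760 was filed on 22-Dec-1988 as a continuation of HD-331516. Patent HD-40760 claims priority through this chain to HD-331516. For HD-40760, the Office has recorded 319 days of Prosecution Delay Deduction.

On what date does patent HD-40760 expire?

June 13, 2008

Earliest priority filing: 28 April 1987.
Base term: 28 April 1987 + 22 years → 28 April 2009.
Prosecution Delay Deduction: −319 days → 13 June 2008.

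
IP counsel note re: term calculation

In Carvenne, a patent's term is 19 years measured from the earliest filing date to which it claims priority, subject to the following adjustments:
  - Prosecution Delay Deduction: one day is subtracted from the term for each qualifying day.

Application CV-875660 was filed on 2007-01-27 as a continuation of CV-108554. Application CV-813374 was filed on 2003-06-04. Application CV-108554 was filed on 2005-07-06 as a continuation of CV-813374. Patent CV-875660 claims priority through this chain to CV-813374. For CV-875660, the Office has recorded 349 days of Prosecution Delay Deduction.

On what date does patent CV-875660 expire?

June 20, 2021

Earliest priority filing: 4 June 2003.
Base term: 4 June 2003 + 19 years → 4 June 2022.
Prosecution Delay Deduction: −349 days → 20 June 2021.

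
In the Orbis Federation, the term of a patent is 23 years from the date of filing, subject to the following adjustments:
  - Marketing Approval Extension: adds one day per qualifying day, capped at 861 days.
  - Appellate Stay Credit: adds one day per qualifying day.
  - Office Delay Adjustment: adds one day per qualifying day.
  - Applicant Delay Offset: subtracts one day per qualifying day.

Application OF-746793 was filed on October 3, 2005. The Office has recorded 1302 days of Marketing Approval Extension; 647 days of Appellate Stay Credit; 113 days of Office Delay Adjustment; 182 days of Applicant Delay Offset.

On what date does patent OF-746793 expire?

Base term: filing date + 23 years → 3 October 2028.
Marketing Approval Extension: 1302 days claimed exceeds the 861-day cap, so +861 days → 11 February 2031.
Appellate Stay Credit: +647 days → 19 November 2032.
Office Delay Adjustment: +113 days → 12 March 2033.
Applicant Delay Offset: −182 days → 11 September 2032.

2032-09-11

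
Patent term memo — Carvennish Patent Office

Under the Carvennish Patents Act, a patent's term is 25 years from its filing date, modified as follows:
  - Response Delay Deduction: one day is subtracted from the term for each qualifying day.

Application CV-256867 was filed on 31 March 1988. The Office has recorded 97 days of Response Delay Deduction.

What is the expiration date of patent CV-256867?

2012-12-24

Base term: filing date + 25 years → 31 March 2013.
Response Delay Deduction: −97 days → 24 December 2012.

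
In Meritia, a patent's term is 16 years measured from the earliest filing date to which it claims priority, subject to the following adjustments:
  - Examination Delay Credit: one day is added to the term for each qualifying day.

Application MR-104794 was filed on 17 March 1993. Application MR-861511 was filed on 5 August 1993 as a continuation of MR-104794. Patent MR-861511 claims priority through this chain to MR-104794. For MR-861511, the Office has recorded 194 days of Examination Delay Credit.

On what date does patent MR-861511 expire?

2009-09-27

Earliest priority filing: 17 March 1993.
Base term: 17 March 1993 + 16 years → 17 March 2009.
Examination Delay Credit: +194 days → 27 September 2009.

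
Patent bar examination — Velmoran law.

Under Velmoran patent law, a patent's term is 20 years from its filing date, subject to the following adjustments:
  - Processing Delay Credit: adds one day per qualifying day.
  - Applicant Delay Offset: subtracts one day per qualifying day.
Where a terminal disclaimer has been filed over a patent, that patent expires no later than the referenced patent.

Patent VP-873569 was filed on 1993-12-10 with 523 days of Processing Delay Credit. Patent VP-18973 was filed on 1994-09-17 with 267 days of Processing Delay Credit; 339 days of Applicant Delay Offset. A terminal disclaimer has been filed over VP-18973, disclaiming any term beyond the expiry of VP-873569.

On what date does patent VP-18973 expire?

Natural term of VP-18973:
  Base: filing + 20 years → 17 September 2014.
  Processing Delay Credit: +267 days → 11 June 2015.
  Applicant Delay Offset: −339 days → 7 July 2014.
Expiry of referenced patent VP-873569:
  Base: filing + 20 years → 10 December 2013.
  Processing Delay Credit: +523 days → 17 May 2015.
Terminal disclaimer: VP-18973 expires on the earlier of 7 July 2014 and 17 May 2015.

2014-07-07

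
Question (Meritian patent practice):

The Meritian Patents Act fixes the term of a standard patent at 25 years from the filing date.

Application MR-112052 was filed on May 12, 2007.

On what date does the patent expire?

May 12, 2032

Filing date + 25 years → 12 May 2032.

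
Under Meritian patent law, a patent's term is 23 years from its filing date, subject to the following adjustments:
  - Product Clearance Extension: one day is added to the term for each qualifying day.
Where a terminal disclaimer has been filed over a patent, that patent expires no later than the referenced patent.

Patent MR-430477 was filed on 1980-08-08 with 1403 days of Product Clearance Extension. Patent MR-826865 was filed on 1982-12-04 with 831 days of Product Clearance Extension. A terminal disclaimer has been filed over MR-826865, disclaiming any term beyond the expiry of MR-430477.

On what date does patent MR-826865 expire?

Natural term of MR-826865:
  Base: filing + 23 years → 4 December 2005.
  Product Clearance Extension: +831 days → 14 March 2008.
Expiry of referenced patent MR-430477:
  Base: filing + 23 years → 8 August 2003.
  Product Clearance Extension: +1403 days → 11 June 2007.
Terminal disclaimer: MR-826865 expires on the earlier of 14 March 2008 and 11 June 2007.

June 11, 2007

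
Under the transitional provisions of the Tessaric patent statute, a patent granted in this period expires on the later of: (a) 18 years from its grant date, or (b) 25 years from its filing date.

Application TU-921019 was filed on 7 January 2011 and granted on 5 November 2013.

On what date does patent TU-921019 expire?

(a) grant + 18 years → 5 November 2031.
(b) filing + 25 years → 7 January 2036.
Later of the two: 7 January 2036.

January 7, 2036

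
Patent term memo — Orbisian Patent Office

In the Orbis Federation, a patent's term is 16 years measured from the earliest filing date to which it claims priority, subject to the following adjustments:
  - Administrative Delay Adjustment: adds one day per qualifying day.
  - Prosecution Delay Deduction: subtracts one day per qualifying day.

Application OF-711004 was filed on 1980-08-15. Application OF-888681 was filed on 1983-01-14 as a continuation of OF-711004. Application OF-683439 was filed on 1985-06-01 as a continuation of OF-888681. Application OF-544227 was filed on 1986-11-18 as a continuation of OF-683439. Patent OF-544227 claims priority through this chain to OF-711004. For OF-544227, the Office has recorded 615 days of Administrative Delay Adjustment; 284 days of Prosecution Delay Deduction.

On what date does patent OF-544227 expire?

July 12, 1997

Earliest priority filing: 15 August 1980.
Base term: 15 August 1980 + 16 years → 15 August 1996.
Administrative Delay Adjustment: +615 days → 22 April 1998.
Prosecution Delay Deduction: −284 days → 12 July 1997.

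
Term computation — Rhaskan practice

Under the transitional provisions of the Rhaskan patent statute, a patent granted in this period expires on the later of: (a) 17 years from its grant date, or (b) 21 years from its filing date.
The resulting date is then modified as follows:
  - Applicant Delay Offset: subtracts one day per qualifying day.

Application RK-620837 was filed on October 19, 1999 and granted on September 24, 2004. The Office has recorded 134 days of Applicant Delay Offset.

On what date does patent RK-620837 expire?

May 13, 2021

(a) grant + 17 years → 24 September 2021.
(b) filing + 21 years → 19 October 2020.
Later of the two: 24 September 2021.
Applicant Delay Offset: −134 days → 13 May 2021.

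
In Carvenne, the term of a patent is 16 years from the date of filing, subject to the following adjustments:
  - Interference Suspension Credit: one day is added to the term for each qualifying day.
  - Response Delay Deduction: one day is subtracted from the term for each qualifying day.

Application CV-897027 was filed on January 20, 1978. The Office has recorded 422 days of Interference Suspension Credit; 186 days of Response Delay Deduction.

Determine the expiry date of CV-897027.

Base term: filing date + 16 years → 20 January 1994.
Interference Suspension Credit: +422 days → 18 March 1995.
Response Delay Deduction: −186 days → 13 September 1994.

September 13, 1994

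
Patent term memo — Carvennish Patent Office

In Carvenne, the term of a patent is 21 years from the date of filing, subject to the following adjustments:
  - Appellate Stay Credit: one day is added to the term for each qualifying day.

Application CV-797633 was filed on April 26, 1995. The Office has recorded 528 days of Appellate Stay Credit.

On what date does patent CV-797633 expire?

Base term: filing date + 21 years → 26 April 2016.
Appellate Stay Credit: +528 days → 6 October 2017.

2017-10-06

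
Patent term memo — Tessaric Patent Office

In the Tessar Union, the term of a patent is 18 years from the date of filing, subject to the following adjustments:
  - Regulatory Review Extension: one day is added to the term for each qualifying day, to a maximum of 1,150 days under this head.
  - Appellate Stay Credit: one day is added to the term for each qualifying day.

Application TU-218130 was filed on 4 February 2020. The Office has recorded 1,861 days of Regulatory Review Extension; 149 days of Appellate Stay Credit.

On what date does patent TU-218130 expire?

August 26, 2041

Base term: filing date + 18 years → 4 February 2038.
Regulatory Review Extension: 1861 days claimed exceeds the 1150-day cap, so +1150 days → 30 March 2041.
Appellate Stay Credit: +149 days → 26 August 2041.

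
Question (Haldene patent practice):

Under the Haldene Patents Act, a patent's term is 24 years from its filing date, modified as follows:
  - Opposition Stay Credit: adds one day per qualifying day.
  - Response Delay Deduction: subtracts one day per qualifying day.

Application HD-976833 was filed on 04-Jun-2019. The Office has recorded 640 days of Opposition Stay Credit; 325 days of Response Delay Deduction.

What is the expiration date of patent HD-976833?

Base term: filing date + 24 years → 4 June 2043.
Opposition Stay Credit: +640 days → 5 March 2045.
Response Delay Deduction: −325 days → 14 April 2044.

2044-04-14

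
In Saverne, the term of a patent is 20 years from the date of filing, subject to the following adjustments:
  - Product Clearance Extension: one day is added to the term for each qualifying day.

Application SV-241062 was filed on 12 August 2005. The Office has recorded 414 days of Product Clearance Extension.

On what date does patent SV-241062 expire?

Base term: filing date + 20 years → 12 August 2025.
Product Clearance Extension: +414 days → 30 September 2026.

September 30, 2026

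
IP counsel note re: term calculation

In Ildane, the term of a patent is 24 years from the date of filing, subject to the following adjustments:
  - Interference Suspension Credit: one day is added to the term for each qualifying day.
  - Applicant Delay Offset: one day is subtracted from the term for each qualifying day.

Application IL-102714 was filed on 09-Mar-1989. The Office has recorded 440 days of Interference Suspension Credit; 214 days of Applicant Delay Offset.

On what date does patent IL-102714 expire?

October 21, 2013

Base term: filing date + 24 years → 9 March 2013.
Interference Suspension Credit: +440 days → 23 May 2014.
Applicant Delay Offset: −214 days → 21 October 2013.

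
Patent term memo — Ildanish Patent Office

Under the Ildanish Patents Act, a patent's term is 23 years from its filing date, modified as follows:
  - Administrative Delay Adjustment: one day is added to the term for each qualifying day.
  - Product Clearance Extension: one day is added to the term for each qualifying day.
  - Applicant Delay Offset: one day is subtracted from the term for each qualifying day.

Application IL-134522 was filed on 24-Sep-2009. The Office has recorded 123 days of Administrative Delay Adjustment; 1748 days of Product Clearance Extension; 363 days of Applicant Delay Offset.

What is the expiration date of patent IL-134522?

Base term: filing date + 23 years → 24 September 2032.
Administrative Delay Adjustment: +123 days → 25 January 2033.
Product Clearance Extension: +1748 days → 8 November 2037.
Applicant Delay Offset: −363 days → 10 November 2036.

November 10, 2036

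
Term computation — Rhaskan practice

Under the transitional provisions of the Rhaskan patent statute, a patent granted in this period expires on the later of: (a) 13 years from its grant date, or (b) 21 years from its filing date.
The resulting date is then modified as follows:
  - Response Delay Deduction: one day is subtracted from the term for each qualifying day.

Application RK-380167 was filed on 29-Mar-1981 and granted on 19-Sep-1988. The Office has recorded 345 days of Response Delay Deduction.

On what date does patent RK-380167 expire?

(a) grant + 13 years → 19 September 2001.
(b) filing + 21 years → 29 March 2002.
Later of the two: 29 March 2002.
Response Delay Deduction: −345 days → 18 April 2001.

April 18, 2001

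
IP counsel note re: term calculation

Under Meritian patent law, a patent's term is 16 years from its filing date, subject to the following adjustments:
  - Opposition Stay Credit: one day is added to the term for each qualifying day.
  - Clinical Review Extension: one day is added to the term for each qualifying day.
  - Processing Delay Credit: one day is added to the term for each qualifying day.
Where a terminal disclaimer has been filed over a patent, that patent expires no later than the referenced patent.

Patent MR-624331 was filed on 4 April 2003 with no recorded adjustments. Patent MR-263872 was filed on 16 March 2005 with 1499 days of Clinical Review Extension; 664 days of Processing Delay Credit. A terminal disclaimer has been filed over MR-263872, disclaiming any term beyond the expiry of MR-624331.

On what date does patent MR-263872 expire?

Natural term of MR-263872:
  Base: filing + 16 years → 16 March 2021.
  Clinical Review Extension: +1499 days → 23 April 2025.
  Processing Delay Credit: +664 days → 16 February 2027.
Expiry of referenced patent MR-624331:
  Base: filing + 16 years → 4 April 2019.
Terminal disclaimer: MR-263872 expires on the earlier of 16 February 2027 and 4 April 2019.

2019-04-04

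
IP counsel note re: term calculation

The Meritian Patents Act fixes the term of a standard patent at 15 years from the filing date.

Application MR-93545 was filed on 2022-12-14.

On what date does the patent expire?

Filing date + 15 years → 14 December 2037.

2037-12-14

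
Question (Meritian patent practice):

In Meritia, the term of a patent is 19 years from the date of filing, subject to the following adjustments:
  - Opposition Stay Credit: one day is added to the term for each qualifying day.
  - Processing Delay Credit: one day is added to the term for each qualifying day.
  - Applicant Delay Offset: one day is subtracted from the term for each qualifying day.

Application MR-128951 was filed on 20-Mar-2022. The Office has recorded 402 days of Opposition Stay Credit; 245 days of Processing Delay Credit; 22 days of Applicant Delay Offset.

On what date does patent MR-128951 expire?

2042-12-05

Base term: filing date + 19 years → 20 March 2041.
Opposition Stay Credit: +402 days → 26 April 2042.
Processing Delay Credit: +245 days → 27 December 2042.
Applicant Delay Offset: −22 days → 5 December 2042.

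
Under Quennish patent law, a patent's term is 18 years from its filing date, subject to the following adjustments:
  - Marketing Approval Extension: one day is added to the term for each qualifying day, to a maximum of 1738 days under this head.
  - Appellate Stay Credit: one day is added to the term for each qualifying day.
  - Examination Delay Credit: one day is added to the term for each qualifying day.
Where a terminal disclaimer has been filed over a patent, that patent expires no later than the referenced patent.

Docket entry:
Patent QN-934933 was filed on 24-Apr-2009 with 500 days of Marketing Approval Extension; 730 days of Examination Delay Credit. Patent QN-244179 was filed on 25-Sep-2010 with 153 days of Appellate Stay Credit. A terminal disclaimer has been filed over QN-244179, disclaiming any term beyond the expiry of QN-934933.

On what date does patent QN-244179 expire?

2029-02-25

Natural term of QN-244179:
  Base: filing + 18 years → 25 September 2028.
  Appellate Stay Credit: +153 days → 25 February 2029.
Expiry of referenced patent QN-934933:
  Base: filing + 18 years → 24 April 2027.
  Marketing Approval Extension: 500 days (within the 1738-day cap) → +500 days → 5 September 2028.
  Examination Delay Credit: +730 days → 5 September 2030.
Terminal disclaimer: QN-244179 expires on the earlier of 25 February 2029 and 5 September 2030.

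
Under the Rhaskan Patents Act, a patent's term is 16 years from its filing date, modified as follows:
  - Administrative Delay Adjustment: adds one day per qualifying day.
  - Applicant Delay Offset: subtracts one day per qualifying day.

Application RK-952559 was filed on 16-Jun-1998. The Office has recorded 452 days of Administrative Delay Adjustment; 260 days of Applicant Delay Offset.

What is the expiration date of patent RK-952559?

Base term: filing date + 16 years → 16 June 2014.
Administrative Delay Adjustment: +452 days → 11 September 2015.
Applicant Delay Offset: −260 days → 25 December 2014.

December 25, 2014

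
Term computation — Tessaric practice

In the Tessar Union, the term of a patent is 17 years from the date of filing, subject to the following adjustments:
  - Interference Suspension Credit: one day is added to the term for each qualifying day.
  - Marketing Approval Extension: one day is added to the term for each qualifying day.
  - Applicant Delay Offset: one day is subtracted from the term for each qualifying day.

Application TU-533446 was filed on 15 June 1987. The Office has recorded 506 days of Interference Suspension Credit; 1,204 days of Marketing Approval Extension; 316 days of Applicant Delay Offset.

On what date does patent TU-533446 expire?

Base term: filing date + 17 years → 15 June 2004.
Interference Suspension Credit: +506 days → 3 November 2005.
Marketing Approval Extension: +1204 days → 19 February 2009.
Applicant Delay Offset: −316 days → 9 April 2008.

April 9, 2008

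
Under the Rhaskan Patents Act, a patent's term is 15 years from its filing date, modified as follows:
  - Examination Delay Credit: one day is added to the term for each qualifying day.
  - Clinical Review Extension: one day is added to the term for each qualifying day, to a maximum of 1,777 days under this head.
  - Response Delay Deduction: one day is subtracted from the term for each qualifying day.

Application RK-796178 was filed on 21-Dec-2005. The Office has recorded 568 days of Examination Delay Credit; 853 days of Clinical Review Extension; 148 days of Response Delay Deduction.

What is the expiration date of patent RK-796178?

2024-06-16

Base term: filing date + 15 years → 21 December 2020.
Examination Delay Credit: +568 days → 12 July 2022.
Clinical Review Extension: 853 days (within the 1777-day cap) → +853 days → 11 November 2024.
Response Delay Deduction: −148 days → 16 June 2024.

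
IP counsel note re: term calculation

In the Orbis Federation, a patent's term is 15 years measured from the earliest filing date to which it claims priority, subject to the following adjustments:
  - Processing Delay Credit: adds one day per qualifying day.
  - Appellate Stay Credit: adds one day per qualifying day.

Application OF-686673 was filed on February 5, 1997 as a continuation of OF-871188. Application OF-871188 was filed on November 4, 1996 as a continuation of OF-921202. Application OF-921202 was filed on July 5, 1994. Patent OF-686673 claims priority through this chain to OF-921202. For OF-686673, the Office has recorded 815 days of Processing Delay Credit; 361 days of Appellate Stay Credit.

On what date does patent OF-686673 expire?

2012-09-23

Earliest priority filing: 5 July 1994.
Base term: 5 July 1994 + 15 years → 5 July 2009.
Processing Delay Credit: +815 days → 28 September 2011.
Appellate Stay Credit: +361 days → 23 September 2012.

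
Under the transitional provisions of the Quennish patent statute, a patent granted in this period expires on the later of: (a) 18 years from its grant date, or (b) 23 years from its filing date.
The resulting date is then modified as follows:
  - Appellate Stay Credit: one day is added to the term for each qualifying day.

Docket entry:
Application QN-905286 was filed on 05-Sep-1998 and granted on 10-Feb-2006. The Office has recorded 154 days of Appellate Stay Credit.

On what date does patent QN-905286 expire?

2024-07-13

(a) grant + 18 years → 10 February 2024.
(b) filing + 23 years → 5 September 2021.
Later of the two: 10 February 2024.
Appellate Stay Credit: +154 days → 13 July 2024.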